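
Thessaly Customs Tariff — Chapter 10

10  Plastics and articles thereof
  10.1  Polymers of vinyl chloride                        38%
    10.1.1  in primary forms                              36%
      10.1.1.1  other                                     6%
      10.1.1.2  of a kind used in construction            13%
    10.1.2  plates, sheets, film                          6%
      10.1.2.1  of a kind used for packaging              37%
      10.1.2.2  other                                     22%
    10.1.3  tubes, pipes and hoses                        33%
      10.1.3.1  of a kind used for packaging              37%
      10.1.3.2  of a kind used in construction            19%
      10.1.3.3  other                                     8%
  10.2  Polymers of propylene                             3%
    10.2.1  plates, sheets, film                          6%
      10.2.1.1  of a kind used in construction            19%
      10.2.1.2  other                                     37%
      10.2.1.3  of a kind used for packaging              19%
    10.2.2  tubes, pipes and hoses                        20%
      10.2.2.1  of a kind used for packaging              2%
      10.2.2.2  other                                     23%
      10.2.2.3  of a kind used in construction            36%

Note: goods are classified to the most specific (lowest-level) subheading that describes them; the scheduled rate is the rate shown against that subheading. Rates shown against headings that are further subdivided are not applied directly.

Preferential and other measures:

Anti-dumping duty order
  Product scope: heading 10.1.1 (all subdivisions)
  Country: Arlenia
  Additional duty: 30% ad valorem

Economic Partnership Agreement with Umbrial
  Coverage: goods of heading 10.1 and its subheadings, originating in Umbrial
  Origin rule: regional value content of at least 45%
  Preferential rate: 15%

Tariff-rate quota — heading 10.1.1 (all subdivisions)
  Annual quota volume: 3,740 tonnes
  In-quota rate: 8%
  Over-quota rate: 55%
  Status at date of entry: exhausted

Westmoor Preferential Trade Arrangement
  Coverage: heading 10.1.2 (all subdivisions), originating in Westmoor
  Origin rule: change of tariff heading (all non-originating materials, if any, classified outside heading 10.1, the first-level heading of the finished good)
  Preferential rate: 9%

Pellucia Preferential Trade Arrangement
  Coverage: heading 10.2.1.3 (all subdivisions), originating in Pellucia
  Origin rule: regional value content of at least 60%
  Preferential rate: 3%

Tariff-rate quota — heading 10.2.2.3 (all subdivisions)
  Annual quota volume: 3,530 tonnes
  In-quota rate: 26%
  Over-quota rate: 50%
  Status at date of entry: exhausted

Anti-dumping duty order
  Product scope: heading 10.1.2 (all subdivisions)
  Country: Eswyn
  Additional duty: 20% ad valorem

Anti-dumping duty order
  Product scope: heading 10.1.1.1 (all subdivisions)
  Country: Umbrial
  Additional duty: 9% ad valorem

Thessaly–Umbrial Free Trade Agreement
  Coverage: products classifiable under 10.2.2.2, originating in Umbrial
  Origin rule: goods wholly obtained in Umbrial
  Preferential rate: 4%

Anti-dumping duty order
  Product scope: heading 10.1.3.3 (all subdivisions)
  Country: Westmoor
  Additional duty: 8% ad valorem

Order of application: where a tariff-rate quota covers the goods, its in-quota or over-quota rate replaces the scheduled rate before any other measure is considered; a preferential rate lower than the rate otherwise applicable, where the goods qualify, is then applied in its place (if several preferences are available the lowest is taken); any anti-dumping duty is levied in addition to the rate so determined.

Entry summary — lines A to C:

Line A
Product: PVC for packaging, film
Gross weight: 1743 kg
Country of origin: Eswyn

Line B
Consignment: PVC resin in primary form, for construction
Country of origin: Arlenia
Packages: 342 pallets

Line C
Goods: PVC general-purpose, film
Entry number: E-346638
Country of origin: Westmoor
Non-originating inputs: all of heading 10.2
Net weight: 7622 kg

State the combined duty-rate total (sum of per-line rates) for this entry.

151%

Line A: PVC → 10.1; film → 10.1.2; for packaging → 10.1.2.1. Scheduled 37%. anti-dumping (Eswyn, 10.1.2): +20%; total 37% + 20% = 57%. → 57%.
Line B: PVC → 10.1; resin in primary form → 10.1.1; for construction → 10.1.1.2. Scheduled 13%. quota on 10.1.1 exhausted → over-quota 55%; anti-dumping (Arlenia, 10.1.1): +30%; total 55% + 30% = 85%. → 85%.
Line C: PVC → 10.1; film → 10.1.2; general-purpose → 10.1.2.2. Scheduled 22%. Westmoor agreement on 10.1.2: CTH met → 9% available; preferential 9%. → 9%.
Sum: 57% + 85% + 9% = 151%.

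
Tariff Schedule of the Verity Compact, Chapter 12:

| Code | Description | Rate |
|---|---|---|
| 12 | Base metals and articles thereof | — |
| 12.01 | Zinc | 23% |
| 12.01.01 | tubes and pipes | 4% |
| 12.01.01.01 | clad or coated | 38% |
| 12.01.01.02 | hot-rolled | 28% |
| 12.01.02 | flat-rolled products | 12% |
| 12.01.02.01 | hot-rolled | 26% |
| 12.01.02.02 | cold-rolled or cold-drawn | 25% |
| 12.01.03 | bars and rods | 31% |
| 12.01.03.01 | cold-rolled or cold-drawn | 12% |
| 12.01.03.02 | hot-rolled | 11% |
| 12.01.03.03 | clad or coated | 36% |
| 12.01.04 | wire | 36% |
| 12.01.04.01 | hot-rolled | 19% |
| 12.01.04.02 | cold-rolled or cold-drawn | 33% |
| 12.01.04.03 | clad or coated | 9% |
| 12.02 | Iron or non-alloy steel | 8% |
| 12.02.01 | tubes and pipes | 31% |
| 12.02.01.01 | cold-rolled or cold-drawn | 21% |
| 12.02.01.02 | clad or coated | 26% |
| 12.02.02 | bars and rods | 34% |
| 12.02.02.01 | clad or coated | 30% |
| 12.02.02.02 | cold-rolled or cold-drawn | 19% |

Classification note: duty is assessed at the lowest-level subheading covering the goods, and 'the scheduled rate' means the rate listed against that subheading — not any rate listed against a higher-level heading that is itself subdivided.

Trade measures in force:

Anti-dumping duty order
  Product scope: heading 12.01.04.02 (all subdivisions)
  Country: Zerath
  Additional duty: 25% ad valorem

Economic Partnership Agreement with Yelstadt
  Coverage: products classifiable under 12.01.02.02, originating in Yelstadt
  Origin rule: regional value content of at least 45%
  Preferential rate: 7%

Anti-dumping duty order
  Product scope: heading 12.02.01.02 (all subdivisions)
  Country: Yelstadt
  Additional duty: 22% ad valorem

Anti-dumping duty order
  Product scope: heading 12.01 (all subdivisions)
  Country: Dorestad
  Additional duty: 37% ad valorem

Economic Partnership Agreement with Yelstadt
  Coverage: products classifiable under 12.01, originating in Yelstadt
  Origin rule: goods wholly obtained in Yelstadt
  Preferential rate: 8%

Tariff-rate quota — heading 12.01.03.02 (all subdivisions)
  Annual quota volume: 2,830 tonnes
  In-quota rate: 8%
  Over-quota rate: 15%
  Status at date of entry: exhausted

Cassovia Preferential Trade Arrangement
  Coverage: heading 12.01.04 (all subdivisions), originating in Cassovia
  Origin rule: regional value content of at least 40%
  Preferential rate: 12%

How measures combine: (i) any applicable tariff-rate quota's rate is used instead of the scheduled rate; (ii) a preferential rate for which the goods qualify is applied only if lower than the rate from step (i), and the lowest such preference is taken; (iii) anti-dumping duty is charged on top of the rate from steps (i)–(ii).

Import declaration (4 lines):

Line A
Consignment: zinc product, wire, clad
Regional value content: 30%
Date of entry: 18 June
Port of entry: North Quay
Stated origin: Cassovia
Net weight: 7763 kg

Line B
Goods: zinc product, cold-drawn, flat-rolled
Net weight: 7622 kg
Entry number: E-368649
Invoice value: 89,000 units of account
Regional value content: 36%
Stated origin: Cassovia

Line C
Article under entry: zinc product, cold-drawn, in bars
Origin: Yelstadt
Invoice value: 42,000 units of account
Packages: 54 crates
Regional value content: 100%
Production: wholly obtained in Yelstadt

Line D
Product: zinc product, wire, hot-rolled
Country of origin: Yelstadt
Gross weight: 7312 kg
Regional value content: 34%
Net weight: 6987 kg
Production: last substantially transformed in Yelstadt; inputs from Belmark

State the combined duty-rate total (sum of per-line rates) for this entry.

Line A: zinc → 12.01; wire → 12.01.04; clad → 12.01.04.03. Scheduled 9%. Cassovia agreement on 12.01.04: RVC < 40%. → 9%.
Line B: zinc → 12.01; flat-rolled → 12.01.02; cold-drawn → 12.01.02.02. Scheduled 25%. Cassovia agreement on 12.01.04: 12.01.02.02 not covered. → 25%.
Line C: zinc → 12.01; in bars → 12.01.03; cold-drawn → 12.01.03.01. Scheduled 12%. Yelstadt agreement on 12.01.02.02: 12.01.03.01 not covered; Yelstadt agreement on 12.01: wholly obtained → 8% available; preferential 8%. → 8%.
Line D: zinc → 12.01; wire → 12.01.04; hot-rolled → 12.01.04.01. Scheduled 19%. Yelstadt agreement on 12.01.02.02: 12.01.04.01 not covered; Yelstadt agreement on 12.01: not wholly obtained. → 19%.
Sum: 9% + 25% + 8% + 19% = 61%.

61%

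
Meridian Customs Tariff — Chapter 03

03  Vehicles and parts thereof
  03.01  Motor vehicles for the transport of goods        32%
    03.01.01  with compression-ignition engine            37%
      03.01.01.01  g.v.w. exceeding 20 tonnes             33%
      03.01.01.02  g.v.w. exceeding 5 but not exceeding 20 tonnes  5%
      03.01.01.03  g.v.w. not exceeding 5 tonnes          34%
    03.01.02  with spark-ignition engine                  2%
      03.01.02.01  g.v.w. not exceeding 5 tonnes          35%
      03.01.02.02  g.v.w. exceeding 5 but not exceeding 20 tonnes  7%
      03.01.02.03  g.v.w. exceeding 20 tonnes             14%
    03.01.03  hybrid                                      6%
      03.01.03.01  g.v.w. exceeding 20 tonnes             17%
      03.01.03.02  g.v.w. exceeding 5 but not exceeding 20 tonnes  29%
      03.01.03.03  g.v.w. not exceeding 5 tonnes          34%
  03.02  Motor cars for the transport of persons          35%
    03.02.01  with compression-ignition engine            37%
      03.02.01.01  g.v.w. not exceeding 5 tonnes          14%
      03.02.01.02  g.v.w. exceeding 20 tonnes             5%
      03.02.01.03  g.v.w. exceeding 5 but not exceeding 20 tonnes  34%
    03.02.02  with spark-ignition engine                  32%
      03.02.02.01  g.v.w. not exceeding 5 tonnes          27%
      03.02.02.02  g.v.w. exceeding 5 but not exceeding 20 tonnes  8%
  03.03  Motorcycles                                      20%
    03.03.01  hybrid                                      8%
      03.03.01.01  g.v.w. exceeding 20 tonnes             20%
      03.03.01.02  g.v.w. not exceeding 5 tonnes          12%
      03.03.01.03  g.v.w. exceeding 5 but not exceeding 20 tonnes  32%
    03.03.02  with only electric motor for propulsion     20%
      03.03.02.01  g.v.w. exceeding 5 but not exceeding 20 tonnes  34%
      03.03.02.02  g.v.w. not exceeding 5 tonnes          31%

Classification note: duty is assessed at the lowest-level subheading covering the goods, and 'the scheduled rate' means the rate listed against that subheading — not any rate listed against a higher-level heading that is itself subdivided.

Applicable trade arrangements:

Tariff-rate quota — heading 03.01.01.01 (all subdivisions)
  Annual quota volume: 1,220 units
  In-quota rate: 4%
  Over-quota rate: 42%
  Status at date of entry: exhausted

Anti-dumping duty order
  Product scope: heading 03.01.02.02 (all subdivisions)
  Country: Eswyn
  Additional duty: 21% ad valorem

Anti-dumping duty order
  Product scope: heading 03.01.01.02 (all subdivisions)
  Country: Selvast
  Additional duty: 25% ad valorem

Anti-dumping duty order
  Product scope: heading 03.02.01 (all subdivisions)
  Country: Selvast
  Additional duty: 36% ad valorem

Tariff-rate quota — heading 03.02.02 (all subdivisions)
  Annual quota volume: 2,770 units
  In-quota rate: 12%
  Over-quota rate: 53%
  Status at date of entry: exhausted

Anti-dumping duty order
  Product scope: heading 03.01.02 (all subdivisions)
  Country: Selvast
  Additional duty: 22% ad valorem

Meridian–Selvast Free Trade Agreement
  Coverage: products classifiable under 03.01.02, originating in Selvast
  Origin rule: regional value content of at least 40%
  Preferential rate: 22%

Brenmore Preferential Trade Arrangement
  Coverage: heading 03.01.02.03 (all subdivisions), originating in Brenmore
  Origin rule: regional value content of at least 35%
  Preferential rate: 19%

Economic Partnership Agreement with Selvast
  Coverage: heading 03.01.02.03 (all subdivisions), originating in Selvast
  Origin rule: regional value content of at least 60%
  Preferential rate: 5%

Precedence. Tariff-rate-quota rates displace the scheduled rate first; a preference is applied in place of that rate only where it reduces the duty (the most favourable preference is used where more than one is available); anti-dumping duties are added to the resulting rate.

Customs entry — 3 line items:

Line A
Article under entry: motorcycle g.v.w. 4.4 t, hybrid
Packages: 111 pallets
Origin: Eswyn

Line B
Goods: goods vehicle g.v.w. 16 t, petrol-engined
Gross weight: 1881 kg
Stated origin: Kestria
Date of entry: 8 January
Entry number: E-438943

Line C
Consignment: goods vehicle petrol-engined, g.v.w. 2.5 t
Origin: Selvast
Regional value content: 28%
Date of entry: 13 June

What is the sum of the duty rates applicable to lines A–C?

Line A: motorcycle → 03.03; hybrid → 03.03.01; g.v.w. 4.4 t → 03.03.01.02. Scheduled 12%. No special measure applies. → 12%.
Line B: goods vehicle → 03.01; petrol-engined → 03.01.02; g.v.w. 16 t → 03.01.02.02. Scheduled 7%. No special measure applies. → 7%.
Line C: goods vehicle → 03.01; petrol-engined → 03.01.02; g.v.w. 2.5 t → 03.01.02.01. Scheduled 35%. Selvast agreement on 03.01.02: RVC < 40%; Selvast agreement on 03.01.02.03: 03.01.02.01 not covered; anti-dumping (Selvast, 03.01.02): +22%; total 35% + 22% = 57%. → 57%.
Sum: 12% + 7% + 57% = 76%.

76%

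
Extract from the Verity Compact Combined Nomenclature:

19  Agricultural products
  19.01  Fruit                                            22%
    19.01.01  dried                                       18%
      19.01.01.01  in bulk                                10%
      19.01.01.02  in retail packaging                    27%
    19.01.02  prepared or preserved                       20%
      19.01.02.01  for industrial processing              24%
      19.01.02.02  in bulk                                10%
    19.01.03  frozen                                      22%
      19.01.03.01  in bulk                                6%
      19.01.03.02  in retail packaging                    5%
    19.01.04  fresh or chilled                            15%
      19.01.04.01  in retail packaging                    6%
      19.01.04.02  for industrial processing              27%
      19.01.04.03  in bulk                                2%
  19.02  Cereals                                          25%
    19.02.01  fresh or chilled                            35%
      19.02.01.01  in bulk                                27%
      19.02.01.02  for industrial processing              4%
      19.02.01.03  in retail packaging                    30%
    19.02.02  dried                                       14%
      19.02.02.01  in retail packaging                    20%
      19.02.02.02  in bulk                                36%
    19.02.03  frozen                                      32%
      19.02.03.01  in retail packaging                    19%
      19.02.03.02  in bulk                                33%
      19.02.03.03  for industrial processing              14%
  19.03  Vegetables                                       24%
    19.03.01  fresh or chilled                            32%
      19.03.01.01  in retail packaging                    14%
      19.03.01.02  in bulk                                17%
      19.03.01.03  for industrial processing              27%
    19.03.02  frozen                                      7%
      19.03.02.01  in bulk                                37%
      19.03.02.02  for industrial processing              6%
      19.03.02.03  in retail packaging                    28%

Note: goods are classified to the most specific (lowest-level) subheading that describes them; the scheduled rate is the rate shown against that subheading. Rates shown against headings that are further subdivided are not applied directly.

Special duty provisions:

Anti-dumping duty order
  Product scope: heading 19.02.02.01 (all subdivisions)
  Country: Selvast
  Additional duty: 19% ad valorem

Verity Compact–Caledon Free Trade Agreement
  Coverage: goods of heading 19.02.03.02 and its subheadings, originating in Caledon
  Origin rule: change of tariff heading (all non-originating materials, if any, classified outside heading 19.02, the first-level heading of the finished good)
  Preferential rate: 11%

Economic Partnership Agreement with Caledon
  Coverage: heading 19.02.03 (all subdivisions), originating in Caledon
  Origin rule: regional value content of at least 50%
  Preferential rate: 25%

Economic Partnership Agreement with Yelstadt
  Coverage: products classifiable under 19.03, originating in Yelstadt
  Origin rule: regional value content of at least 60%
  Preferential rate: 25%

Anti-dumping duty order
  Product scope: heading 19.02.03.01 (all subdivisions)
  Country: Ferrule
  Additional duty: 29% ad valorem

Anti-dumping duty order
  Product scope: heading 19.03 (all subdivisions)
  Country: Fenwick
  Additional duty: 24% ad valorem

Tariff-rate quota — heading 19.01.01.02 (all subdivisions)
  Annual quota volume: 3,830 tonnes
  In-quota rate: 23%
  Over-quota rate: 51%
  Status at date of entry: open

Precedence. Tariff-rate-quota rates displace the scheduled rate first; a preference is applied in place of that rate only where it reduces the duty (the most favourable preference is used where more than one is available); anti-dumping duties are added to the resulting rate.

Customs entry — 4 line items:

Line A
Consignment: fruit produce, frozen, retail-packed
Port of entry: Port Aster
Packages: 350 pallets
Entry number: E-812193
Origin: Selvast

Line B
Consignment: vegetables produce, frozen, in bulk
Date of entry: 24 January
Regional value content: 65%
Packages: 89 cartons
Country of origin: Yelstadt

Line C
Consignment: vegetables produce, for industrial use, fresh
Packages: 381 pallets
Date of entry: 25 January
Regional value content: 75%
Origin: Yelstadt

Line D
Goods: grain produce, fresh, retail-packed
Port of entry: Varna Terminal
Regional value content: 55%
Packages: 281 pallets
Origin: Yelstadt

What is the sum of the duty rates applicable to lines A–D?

Line A: fruit → 19.01; frozen → 19.01.03; retail-packed → 19.01.03.02. Scheduled 5%. No special measure applies. → 5%.
Line B: vegetables → 19.03; frozen → 19.03.02; in bulk → 19.03.02.01. Scheduled 37%. Yelstadt agreement on 19.03: RVC ≥ 60% → 25% available; preferential 25%. → 25%.
Line C: vegetables → 19.03; fresh → 19.03.01; for industrial use → 19.03.01.03. Scheduled 27%. Yelstadt agreement on 19.03: RVC ≥ 60% → 25% available; preferential 25%. → 25%.
Line D: grain → 19.02; fresh → 19.02.01; retail-packed → 19.02.01.03. Scheduled 30%. Yelstadt agreement on 19.03: 19.02.01.03 not covered. → 30%.
Sum: 5% + 25% + 25% + 30% = 85%.

85%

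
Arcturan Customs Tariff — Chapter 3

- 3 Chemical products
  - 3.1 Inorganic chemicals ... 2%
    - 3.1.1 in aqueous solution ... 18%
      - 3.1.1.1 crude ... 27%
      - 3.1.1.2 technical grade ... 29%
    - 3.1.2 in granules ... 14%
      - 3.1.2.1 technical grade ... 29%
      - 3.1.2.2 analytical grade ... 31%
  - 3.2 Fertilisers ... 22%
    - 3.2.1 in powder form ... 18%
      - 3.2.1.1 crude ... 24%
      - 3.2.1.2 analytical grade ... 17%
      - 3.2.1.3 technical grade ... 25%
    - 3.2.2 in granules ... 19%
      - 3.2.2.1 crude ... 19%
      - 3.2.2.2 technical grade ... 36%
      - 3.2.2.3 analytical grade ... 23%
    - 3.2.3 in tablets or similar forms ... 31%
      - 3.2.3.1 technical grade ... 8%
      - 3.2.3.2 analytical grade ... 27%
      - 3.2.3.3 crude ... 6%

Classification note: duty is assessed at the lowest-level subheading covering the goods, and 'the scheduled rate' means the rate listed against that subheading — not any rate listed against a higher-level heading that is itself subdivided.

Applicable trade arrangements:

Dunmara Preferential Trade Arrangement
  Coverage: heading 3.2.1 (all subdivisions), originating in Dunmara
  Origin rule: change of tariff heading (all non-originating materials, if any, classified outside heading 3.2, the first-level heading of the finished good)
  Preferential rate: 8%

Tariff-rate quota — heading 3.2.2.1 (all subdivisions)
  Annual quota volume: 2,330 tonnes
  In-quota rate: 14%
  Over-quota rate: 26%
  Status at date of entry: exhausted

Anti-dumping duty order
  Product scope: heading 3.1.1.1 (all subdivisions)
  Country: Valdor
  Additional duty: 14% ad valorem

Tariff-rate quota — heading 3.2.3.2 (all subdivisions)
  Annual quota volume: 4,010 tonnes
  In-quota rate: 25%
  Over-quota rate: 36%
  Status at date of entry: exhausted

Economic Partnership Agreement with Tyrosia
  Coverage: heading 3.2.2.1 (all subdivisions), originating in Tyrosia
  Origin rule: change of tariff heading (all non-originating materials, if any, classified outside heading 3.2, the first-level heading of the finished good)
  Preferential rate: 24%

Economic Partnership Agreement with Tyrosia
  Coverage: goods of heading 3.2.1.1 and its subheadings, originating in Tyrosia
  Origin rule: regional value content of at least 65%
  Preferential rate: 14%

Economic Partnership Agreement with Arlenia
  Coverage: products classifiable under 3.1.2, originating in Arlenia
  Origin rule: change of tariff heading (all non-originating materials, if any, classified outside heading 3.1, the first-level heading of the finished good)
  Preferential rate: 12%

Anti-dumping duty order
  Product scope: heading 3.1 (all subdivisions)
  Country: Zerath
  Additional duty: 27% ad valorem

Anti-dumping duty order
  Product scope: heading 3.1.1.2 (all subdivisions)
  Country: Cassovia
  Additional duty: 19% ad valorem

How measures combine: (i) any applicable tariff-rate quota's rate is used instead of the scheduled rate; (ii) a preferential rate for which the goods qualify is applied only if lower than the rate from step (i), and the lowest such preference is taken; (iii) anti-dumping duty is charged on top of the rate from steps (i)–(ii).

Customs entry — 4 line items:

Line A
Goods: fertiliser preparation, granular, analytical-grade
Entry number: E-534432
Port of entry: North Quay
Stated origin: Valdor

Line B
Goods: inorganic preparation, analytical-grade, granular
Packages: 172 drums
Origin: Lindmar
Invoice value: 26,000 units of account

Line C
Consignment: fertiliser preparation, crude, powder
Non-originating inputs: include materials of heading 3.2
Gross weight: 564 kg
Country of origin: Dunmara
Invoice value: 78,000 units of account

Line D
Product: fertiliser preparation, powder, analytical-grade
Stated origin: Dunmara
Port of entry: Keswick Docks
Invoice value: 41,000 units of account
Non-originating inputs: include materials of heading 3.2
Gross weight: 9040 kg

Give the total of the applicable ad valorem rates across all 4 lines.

Line A: fertiliser → 3.2; granular → 3.2.2; analytical-grade → 3.2.2.3. Scheduled 23%. No special measure applies. → 23%.
Line B: inorganic → 3.1; granular → 3.1.2; analytical-grade → 3.1.2.2. Scheduled 31%. No special measure applies. → 31%.
Line C: fertiliser → 3.2; powder → 3.2.1; crude → 3.2.1.1. Scheduled 24%. Dunmara agreement on 3.2.1: CTH not met. → 24%.
Line D: fertiliser → 3.2; powder → 3.2.1; analytical-grade → 3.2.1.2. Scheduled 17%. Dunmara agreement on 3.2.1: CTH not met. → 17%.
Sum: 23% + 31% + 24% + 17% = 95%.

95%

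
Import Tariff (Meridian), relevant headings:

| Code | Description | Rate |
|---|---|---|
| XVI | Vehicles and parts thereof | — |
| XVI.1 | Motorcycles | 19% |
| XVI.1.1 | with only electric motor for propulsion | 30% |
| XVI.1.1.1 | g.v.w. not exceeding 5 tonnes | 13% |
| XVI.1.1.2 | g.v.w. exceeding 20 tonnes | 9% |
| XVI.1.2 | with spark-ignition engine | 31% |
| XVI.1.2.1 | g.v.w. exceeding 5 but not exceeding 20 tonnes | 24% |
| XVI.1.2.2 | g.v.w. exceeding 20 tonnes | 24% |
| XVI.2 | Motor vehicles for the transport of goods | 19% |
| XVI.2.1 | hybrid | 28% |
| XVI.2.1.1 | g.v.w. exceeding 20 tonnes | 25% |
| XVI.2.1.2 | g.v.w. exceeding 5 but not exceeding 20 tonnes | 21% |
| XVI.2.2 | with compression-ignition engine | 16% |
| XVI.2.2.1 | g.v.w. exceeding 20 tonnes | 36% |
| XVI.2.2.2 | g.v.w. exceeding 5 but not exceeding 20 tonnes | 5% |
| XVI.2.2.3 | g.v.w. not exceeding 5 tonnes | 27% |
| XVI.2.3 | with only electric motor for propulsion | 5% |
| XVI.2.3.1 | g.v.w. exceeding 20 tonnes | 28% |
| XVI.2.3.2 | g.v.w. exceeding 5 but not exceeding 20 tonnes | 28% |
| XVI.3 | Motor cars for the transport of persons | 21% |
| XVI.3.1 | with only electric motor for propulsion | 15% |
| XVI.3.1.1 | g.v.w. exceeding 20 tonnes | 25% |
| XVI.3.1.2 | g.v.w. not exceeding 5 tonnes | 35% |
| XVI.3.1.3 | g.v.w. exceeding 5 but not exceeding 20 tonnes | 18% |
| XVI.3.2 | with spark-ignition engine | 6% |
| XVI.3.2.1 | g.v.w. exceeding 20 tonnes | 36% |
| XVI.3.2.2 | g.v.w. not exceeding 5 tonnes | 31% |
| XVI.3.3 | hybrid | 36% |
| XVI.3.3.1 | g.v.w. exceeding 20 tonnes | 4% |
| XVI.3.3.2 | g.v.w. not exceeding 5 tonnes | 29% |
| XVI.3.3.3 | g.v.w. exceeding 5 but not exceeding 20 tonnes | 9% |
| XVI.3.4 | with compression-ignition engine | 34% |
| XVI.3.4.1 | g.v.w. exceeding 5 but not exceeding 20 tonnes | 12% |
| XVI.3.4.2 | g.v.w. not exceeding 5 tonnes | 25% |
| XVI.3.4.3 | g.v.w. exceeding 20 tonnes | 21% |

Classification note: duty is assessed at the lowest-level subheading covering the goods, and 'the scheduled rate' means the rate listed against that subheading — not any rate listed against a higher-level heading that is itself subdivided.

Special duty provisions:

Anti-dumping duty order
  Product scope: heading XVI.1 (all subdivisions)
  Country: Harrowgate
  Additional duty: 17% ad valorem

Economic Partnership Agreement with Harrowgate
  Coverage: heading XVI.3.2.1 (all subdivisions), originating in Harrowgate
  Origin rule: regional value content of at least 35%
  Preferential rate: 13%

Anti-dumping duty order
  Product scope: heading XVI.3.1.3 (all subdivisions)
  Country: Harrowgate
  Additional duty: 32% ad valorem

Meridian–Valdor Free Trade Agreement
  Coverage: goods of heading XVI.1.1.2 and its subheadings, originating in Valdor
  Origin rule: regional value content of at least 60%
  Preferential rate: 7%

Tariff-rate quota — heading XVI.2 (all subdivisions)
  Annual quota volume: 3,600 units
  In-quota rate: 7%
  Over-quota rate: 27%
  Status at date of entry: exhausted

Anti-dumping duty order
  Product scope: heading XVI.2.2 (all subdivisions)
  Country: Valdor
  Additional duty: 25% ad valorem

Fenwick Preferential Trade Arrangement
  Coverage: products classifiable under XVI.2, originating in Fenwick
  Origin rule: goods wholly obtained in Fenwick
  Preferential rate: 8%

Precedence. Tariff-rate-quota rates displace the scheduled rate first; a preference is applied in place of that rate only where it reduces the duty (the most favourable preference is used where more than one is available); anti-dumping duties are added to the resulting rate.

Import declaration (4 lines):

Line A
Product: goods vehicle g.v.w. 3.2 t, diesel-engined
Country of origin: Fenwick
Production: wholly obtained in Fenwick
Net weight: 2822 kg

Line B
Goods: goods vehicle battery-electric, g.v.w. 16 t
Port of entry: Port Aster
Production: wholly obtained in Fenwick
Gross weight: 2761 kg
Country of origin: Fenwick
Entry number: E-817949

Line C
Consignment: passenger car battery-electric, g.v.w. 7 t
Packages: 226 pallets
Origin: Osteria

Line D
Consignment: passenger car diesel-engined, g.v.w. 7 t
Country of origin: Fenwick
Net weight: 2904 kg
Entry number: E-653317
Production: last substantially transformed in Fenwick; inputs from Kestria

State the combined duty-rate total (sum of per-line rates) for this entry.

Line A: goods vehicle → XVI.2; diesel-engined → XVI.2.2; g.v.w. 3.2 t → XVI.2.2.3. Scheduled 27%. quota on XVI.2 exhausted → over-quota 27%; Fenwick agreement on XVI.2: wholly obtained → 8% available; preferential 8%. → 8%.
Line B: goods vehicle → XVI.2; battery-electric → XVI.2.3; g.v.w. 16 t → XVI.2.3.2. Scheduled 28%. quota on XVI.2 exhausted → over-quota 27%; Fenwick agreement on XVI.2: wholly obtained → 8% available; preferential 8%. → 8%.
Line C: passenger car → XVI.3; battery-electric → XVI.3.1; g.v.w. 7 t → XVI.3.1.3. Scheduled 18%. No special measure applies. → 18%.
Line D: passenger car → XVI.3; diesel-engined → XVI.3.4; g.v.w. 7 t → XVI.3.4.1. Scheduled 12%. Fenwick agreement on XVI.2: XVI.3.4.1 not covered. → 12%.
Sum: 8% + 8% + 18% + 12% = 46%.

46%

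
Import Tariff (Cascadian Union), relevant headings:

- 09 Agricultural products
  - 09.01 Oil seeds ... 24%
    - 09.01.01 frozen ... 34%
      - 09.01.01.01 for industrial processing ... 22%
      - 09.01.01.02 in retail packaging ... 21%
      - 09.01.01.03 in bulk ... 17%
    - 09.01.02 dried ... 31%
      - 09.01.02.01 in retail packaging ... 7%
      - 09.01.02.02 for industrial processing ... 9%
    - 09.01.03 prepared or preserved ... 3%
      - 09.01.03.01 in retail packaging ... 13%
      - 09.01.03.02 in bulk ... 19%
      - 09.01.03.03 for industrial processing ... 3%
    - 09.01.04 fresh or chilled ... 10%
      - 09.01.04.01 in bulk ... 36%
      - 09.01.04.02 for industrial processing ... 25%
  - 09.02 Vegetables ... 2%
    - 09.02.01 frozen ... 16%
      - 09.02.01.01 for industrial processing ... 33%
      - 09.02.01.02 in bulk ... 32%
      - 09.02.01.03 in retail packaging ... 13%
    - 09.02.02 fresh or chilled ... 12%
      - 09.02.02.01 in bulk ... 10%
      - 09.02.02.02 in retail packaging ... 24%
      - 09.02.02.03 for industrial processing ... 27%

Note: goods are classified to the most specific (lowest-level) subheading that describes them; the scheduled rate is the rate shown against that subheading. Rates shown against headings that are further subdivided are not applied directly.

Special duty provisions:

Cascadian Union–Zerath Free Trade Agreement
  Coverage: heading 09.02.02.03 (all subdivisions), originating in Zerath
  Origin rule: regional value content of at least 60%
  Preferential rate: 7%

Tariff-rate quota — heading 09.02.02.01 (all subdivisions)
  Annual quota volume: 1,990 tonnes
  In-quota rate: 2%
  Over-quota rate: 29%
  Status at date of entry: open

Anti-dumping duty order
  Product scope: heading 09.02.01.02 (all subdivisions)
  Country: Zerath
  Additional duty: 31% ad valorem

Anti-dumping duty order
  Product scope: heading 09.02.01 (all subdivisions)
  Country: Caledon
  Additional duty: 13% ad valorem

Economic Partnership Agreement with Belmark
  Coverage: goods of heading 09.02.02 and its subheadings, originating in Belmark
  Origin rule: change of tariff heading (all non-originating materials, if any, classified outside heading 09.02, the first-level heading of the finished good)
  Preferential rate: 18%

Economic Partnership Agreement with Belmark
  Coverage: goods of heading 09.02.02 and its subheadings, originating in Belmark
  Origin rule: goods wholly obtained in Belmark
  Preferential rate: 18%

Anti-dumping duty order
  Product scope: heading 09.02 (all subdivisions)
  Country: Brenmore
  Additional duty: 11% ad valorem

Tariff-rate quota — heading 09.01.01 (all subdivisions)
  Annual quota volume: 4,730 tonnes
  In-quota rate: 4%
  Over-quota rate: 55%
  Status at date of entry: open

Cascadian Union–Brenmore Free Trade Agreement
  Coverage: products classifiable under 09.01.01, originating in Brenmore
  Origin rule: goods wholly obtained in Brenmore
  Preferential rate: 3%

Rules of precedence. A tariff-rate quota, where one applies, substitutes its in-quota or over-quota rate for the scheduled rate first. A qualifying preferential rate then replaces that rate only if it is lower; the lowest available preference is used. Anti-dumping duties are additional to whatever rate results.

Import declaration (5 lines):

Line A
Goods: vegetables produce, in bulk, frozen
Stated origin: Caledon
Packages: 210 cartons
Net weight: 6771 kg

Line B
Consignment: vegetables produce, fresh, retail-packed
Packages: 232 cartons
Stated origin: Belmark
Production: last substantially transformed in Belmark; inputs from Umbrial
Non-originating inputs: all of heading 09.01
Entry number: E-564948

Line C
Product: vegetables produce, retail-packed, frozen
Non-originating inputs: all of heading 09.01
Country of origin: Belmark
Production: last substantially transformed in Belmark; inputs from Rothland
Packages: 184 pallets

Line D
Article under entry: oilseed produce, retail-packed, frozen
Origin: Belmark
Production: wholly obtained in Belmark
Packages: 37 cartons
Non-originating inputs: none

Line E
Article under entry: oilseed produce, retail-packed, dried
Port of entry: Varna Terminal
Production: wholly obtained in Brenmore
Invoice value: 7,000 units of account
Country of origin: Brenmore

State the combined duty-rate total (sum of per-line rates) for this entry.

87%

Line A: vegetables → 09.02; frozen → 09.02.01; in bulk → 09.02.01.02. Scheduled 32%. anti-dumping (Caledon, 09.02.01): +13%; total 32% + 13% = 45%. → 45%.
Line B: vegetables → 09.02; fresh → 09.02.02; retail-packed → 09.02.02.02. Scheduled 24%. Belmark agreement on 09.02.02: CTH met → 18% available; Belmark agreement on 09.02.02: not wholly obtained; preferential 18%. → 18%.
Line C: vegetables → 09.02; frozen → 09.02.01; retail-packed → 09.02.01.03. Scheduled 13%. Belmark agreement on 09.02.02: 09.02.01.03 not covered; Belmark agreement on 09.02.02: 09.02.01.03 not covered. → 13%.
Line D: oilseed → 09.01; frozen → 09.01.01; retail-packed → 09.01.01.02. Scheduled 21%. quota on 09.01.01 open → in-quota 4%; Belmark agreement on 09.02.02: 09.01.01.02 not covered; Belmark agreement on 09.02.02: 09.01.01.02 not covered. → 4%.
Line E: oilseed → 09.01; dried → 09.01.02; retail-packed → 09.01.02.01. Scheduled 7%. Brenmore agreement on 09.01.01: 09.01.02.01 not covered. → 7%.
Sum: 45% + 18% + 13% + 4% + 7% = 87%.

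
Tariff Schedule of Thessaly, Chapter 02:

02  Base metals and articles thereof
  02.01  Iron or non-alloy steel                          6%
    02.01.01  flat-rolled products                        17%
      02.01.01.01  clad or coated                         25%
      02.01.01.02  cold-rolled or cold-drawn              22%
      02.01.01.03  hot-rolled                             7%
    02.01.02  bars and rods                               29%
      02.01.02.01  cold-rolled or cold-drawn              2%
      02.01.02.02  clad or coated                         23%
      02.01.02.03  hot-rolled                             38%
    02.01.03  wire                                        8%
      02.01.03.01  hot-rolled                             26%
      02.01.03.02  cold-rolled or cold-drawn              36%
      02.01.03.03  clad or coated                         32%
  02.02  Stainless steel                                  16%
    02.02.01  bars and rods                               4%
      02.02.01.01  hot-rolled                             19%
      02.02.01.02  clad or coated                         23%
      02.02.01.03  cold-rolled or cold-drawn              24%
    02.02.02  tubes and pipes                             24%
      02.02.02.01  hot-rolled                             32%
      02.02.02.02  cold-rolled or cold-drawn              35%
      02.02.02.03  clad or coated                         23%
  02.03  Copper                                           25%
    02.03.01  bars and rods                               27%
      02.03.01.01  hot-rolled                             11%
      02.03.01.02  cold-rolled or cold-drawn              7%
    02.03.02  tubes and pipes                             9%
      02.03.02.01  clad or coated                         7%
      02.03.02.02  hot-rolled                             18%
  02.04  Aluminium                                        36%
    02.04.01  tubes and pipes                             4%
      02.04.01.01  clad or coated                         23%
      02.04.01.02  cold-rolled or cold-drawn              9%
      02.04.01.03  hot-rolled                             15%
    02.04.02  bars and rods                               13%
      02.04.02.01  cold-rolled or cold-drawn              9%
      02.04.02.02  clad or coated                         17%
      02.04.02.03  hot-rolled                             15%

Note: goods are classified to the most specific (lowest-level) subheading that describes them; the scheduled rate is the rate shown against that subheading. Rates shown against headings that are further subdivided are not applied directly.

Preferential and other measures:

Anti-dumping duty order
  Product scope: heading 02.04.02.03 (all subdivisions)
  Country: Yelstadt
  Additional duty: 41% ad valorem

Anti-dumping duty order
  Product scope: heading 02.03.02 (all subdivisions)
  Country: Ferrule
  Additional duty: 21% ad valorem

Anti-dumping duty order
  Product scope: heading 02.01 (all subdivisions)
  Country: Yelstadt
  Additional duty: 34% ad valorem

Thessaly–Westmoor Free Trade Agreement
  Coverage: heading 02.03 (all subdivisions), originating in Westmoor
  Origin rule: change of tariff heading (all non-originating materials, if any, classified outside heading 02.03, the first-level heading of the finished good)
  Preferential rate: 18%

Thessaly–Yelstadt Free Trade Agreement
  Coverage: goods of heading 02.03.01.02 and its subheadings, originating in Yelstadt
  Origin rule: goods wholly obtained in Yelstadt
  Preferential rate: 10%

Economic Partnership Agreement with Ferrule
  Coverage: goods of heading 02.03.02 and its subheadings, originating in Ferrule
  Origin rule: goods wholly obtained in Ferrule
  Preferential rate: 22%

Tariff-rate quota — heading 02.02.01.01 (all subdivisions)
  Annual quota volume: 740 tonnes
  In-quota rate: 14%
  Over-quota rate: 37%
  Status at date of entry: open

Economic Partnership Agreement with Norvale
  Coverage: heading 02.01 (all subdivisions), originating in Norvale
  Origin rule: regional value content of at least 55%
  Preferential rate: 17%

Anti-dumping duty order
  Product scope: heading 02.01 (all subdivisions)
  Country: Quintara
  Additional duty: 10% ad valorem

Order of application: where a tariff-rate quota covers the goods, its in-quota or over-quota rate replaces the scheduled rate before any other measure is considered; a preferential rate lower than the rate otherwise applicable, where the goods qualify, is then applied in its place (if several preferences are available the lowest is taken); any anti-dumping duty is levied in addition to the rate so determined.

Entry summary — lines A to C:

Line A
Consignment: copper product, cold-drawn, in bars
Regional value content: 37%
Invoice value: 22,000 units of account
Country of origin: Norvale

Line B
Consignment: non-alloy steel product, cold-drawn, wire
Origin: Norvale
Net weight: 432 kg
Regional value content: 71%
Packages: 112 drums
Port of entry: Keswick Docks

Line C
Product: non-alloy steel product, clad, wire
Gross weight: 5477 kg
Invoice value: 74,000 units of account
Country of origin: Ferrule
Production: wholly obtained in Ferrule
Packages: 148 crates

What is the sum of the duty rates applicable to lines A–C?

Line A: copper → 02.03; in bars → 02.03.01; cold-drawn → 02.03.01.02. Scheduled 7%. Norvale agreement on 02.01: 02.03.01.02 not covered. → 7%.
Line B: non-alloy steel → 02.01; wire → 02.01.03; cold-drawn → 02.01.03.02. Scheduled 36%. Norvale agreement on 02.01: RVC ≥ 55% → 17% available; preferential 17%. → 17%.
Line C: non-alloy steel → 02.01; wire → 02.01.03; clad → 02.01.03.03. Scheduled 32%. Ferrule agreement on 02.03.02: 02.01.03.03 not covered. → 32%.
Sum: 7% + 17% + 32% = 56%.

56%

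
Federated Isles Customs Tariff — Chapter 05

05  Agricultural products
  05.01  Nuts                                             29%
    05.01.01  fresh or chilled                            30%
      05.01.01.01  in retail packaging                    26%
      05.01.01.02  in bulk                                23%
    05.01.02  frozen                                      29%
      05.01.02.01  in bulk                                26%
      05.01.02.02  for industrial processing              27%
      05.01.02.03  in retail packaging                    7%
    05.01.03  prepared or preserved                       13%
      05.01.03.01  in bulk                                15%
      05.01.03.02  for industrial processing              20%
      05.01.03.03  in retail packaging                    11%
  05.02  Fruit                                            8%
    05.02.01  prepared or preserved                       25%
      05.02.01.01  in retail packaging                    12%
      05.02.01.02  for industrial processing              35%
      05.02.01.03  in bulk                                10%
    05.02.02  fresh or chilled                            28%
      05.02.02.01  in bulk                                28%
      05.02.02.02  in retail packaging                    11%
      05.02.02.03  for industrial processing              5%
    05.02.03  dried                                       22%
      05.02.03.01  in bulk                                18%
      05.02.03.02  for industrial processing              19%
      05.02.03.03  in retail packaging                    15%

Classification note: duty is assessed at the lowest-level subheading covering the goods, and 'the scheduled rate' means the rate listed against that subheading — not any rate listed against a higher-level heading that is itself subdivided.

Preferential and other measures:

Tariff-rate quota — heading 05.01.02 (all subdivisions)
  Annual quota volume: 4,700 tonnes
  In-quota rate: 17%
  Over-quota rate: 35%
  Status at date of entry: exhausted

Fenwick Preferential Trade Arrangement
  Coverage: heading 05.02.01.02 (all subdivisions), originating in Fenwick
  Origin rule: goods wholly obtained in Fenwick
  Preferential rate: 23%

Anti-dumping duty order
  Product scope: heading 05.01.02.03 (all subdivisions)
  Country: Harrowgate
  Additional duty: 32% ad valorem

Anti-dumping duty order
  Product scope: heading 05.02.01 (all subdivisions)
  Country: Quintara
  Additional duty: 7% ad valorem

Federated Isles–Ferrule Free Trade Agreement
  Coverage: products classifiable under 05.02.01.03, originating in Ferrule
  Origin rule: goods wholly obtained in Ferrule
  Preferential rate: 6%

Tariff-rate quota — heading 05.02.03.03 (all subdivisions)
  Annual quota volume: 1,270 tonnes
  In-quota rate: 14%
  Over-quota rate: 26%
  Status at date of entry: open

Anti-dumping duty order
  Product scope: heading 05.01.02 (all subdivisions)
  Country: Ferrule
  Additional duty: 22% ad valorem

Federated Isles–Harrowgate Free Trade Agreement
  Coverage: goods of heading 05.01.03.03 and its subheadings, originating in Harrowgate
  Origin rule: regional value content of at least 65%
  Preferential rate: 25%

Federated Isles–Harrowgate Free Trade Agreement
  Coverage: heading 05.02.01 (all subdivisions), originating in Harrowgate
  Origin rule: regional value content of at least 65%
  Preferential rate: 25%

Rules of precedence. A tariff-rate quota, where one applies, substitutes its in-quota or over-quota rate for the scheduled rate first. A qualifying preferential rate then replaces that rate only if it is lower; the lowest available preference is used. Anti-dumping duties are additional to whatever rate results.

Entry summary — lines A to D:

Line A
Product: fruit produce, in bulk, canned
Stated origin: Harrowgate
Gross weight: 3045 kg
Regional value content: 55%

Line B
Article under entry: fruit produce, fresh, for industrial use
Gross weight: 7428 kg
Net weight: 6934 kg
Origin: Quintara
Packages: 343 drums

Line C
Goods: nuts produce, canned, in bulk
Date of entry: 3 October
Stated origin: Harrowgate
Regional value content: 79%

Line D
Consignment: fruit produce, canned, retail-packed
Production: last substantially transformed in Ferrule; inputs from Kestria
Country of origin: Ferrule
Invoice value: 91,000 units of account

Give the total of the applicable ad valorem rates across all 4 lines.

42%

Line A: fruit → 05.02; canned → 05.02.01; in bulk → 05.02.01.03. Scheduled 10%. Harrowgate agreement on 05.01.03.03: 05.02.01.03 not covered; Harrowgate agreement on 05.02.01: RVC < 65%. → 10%.
Line B: fruit → 05.02; fresh → 05.02.02; for industrial use → 05.02.02.03. Scheduled 5%. No special measure applies. → 5%.
Line C: nuts → 05.01; canned → 05.01.03; in bulk → 05.01.03.01. Scheduled 15%. Harrowgate agreement on 05.01.03.03: 05.01.03.01 not covered; Harrowgate agreement on 05.02.01: 05.01.03.01 not covered. → 15%.
Line D: fruit → 05.02; canned → 05.02.01; retail-packed → 05.02.01.01. Scheduled 12%. Ferrule agreement on 05.02.01.03: 05.02.01.01 not covered. → 12%.
Sum: 10% + 5% + 15% + 12% = 42%.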